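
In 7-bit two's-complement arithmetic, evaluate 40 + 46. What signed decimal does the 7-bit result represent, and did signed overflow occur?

-42; overflow

40 → 0101000
46 → 0101110
  0101000
+ 0101110
= 1010110
Result 1010110: MSB = 1 → 86 − 128 = -42.
Both addends are non-negative but the stored result is negative: signed overflow. The true value 40 + 46 = 86 lies outside [-64, 63].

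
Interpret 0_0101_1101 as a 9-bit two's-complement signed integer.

93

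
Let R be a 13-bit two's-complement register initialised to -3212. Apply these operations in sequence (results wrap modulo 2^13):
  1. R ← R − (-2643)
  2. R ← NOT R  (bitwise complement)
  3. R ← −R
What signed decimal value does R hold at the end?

Start: R = -3212 = 1001101110100.
R = -3212 − (-2643) = -569 = 1110111000111
R = NOT 1110111000111 = 0001000111000 = 568
R = −(568) = -568 = 1110111001000

-568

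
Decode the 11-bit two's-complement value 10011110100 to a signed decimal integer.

-780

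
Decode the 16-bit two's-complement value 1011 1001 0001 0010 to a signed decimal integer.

MSB is 1, so the value is negative.
Unsigned reading: 47378. Subtract 2^16 = 65536: 47378 − 65536 = -18158.

-18158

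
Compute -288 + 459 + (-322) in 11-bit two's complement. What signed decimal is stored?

-288 + 459 = 171 (00010101011)
171 + (-322) = -151 (11101101001)

-151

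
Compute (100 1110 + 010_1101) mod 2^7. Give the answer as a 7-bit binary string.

1111011

  1001110
+ 0101101
= 1111011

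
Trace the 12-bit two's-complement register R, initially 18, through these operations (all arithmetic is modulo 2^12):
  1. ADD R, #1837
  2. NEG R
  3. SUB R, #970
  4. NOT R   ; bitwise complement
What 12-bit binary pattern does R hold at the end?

Start: R = 18 = 000000010010.
R = 18 + 1837 = 1855 = 011100111111
R = −(1855) = -1855 = 100011000001
R = -1855 − 970 = -2825; wraps to 1271 = 010011110111
R = NOT 010011110111 = 101100001000 = -1272

101100001000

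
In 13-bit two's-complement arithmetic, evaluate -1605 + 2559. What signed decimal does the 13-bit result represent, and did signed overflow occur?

954; no overflow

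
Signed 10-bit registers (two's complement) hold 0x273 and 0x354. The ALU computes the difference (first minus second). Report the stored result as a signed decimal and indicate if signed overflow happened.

-225; no overflow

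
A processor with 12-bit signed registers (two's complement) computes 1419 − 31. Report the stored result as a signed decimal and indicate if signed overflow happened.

1388; no overflow

1419 → 010110001011
31 → 000000011111
Subtract via negate-and-add: invert 000000011111 + 1 = 111111100001 (i.e. -31).
  010110001011
+ 111111100001
= 010101101100  (discard carry-out 1)
Result 010101101100: MSB = 0 → value 1388.
Addends (after negating the subtrahend) have opposite signs, so signed overflow cannot occur.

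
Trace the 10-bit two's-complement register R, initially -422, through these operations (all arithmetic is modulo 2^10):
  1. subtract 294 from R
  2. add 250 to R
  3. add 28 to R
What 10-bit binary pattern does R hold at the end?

1001001010

Start: R = -422 = 1001011010.
R = -422 − 294 = -716; wraps to 308 = 0100110100
R = 308 + 250 = 558; wraps to -466 = 1000101110
R = -466 + 28 = -438 = 1001001010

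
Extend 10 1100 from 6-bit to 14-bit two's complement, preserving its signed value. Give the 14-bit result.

11111111101100

MSB of 101100 is 1; replicate it into the new high bits.
11111111|101100 → 11111111101100 (still -20).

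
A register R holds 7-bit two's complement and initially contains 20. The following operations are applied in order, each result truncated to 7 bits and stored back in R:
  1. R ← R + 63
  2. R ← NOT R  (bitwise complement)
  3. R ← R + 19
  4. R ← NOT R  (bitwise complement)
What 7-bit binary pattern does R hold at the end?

1000000

Start: R = 20 = 0010100.
R = 20 + 63 = 83; wraps to -45 = 1010011
R = NOT 1010011 = 0101100 = 44
R = 44 + 19 = 63 = 0111111
R = NOT 0111111 = 1000000 = -64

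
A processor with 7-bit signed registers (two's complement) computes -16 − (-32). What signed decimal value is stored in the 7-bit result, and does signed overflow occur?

16; no overflow

-16 → 1110000
-32 → 1100000
Subtract via negate-and-add: invert 1100000 + 1 = 0100000 (i.e. 32).
  1110000
+ 0100000
= 0010000  (discard carry-out 1)
Result 0010000: MSB = 0 → value 16.
Addends (after negating the subtrahend) have opposite signs, so signed overflow cannot occur.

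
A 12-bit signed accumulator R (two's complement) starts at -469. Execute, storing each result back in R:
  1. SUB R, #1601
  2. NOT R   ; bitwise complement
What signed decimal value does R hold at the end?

-2027

Start: R = -469 = 111000101011.
R = -469 − 1601 = -2070; wraps to 2026 = 011111101010
R = NOT 011111101010 = 100000010101 = -2027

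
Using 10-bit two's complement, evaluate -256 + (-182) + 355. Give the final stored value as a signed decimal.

-256 + (-182) = -438 (1001001010)
-438 + 355 = -83 (1110101101)

-83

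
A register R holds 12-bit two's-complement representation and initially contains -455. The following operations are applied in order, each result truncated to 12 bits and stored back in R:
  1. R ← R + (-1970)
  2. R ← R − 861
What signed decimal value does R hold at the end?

Start: R = -455 = 111000111001.
R = -455 + (-1970) = -2425; wraps to 1671 = 011010000111
R = 1671 − 861 = 810 = 001100101010

810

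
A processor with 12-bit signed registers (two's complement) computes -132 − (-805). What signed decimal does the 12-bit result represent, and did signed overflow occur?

673; no overflow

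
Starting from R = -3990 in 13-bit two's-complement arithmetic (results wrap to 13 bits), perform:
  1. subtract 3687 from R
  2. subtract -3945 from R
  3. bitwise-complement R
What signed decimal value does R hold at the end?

3731

Start: R = -3990 = 1000001101010.
R = -3990 − 3687 = -7677; wraps to 515 = 0001000000011
R = 515 − (-3945) = 4460; wraps to -3732 = 1000101101100
R = NOT 1000101101100 = 0111010010011 = 3731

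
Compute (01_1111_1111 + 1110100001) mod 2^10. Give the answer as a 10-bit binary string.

0110100000

  0111111111
+ 1110100001
= 0110100000  (discard carry-out 1)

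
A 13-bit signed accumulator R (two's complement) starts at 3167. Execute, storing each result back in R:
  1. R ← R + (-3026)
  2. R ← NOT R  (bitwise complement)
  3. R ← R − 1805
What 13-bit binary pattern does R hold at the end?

Start: R = 3167 = 0110001011111.
R = 3167 + (-3026) = 141 = 0000010001101
R = NOT 0000010001101 = 1111101110010 = -142
R = -142 − 1805 = -1947 = 1100001100101

1100001100101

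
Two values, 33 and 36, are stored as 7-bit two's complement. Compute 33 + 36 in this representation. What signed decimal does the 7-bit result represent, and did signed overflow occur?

-59; overflow

33 → 0100001
36 → 0100100
  0100001
+ 0100100
= 1000101
Result 1000101: MSB = 1 → 69 − 128 = -59.
Both addends are non-negative but the stored result is negative: signed overflow. The true value 33 + 36 = 69 lies outside [-64, 63].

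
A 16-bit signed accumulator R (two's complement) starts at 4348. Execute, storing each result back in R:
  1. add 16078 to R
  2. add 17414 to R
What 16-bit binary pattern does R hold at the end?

1001001111010000

Start: R = 4348 = 0001000011111100.
R = 4348 + 16078 = 20426 = 0100111111001010
R = 20426 + 17414 = 37840; wraps to -27696 = 1001001111010000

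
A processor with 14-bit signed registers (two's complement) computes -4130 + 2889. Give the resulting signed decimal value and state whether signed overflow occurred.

-4130 → 10111111011110
2889 → 00101101001001
  10111111011110
+ 00101101001001
= 11101100100111
Result 11101100100111: MSB = 1 → 15143 − 16384 = -1241.
Addends have opposite signs, so signed overflow cannot occur.

-1241; no overflow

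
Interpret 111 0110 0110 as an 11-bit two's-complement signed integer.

MSB is 1, so the value is negative.
Invert: 00010011001. Add 1: 00010011010 = 154. So the value is −154.

-154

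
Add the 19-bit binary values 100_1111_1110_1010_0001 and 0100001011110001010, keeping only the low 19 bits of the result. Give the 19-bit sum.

  1001111111010100001
+ 0100001011110001010
= 1110001011000101011

1110001011000101011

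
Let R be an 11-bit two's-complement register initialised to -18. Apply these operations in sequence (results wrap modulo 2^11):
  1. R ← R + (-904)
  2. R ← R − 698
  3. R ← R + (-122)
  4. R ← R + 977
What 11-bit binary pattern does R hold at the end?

10100000011

Start: R = -18 = 11111101110.
R = -18 + (-904) = -922 = 10001100110
R = -922 − 698 = -1620; wraps to 428 = 00110101100
R = 428 + (-122) = 306 = 00100110010
R = 306 + 977 = 1283; wraps to -765 = 10100000011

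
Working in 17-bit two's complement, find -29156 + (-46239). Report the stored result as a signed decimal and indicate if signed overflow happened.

-29156 → 11000111000011100
-46239 → 10100101101100001
  11000111000011100
+ 10100101101100001
= 01101100101111101  (discard carry-out 1)
Result 01101100101111101: MSB = 0 → value 55677.
Both addends are negative but the stored result is non-negative: signed overflow. The true value -29156 + (-46239) = -75395 lies outside [-65536, 65535].

55677; overflow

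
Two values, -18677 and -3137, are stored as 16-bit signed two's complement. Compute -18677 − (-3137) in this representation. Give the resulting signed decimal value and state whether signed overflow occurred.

-15540; no overflow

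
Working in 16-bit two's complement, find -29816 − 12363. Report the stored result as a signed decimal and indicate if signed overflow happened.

23357; overflow

-29816 → 1000101110001000
12363 → 0011000001001011
Subtract via negate-and-add: invert 0011000001001011 + 1 = 1100111110110101 (i.e. -12363).
  1000101110001000
+ 1100111110110101
= 0101101100111101  (discard carry-out 1)
Result 0101101100111101: MSB = 0 → value 23357.
Both addends (after negating the subtrahend) are negative but the stored result is non-negative: signed overflow. The true value -29816 − 12363 = -42179 lies outside [-32768, 32767].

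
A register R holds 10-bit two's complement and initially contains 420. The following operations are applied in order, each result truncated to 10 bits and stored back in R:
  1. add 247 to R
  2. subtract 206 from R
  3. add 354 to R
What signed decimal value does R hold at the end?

Start: R = 420 = 0110100100.
R = 420 + 247 = 667; wraps to -357 = 1010011011
R = -357 − 206 = -563; wraps to 461 = 0111001101
R = 461 + 354 = 815; wraps to -209 = 1100101111

-209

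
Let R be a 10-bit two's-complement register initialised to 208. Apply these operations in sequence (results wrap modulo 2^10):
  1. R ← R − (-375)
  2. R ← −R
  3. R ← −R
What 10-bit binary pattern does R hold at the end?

1001000111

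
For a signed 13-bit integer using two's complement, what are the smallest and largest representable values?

Minimum: −2^12 = -4096.
Maximum: 2^12 − 1 = 4095.

min = -4096, max = 4095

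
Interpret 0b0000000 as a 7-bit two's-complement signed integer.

0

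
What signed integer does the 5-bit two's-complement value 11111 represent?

-1

MSB is 1, so the value is negative.
Unsigned reading: 31. Subtract 2^5 = 32: 31 − 32 = -1.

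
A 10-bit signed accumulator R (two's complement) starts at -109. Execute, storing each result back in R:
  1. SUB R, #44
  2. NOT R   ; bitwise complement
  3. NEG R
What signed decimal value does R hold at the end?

Start: R = -109 = 1110010011.
R = -109 − 44 = -153 = 1101100111
R = NOT 1101100111 = 0010011000 = 152
R = −(152) = -152 = 1101101000

-152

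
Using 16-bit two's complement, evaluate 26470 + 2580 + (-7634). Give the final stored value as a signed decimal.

26470 + 2580 = 29050 (0111000101111010)
29050 + (-7634) = 21416 (0101001110101000)

21416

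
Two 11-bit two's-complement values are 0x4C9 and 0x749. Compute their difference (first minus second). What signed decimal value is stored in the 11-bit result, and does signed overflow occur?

-640; no overflow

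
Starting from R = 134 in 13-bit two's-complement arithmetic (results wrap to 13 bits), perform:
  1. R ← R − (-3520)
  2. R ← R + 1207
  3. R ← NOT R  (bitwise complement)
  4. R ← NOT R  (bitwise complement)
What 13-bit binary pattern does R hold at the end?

Start: R = 134 = 0000010000110.
R = 134 − (-3520) = 3654 = 0111001000110
R = 3654 + 1207 = 4861; wraps to -3331 = 1001011111101
R = NOT 1001011111101 = 0110100000010 = 3330
R = NOT 0110100000010 = 1001011111101 = -3331

1001011111101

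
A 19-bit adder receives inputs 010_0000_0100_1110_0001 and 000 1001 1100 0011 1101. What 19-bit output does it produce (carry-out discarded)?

0101010000100011110

  0100000010011100001
+ 0001001110000111101
= 0101010000100011110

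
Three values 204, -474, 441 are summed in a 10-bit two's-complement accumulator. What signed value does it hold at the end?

171

204 + (-474) = -270 (1011110010)
-270 + 441 = 171 (0010101011)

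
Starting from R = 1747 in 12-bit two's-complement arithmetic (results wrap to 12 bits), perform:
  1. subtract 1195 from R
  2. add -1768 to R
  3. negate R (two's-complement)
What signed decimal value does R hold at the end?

Start: R = 1747 = 011011010011.
R = 1747 − 1195 = 552 = 001000101000
R = 552 + (-1768) = -1216 = 101101000000
R = −(-1216) = 1216 = 010011000000

1216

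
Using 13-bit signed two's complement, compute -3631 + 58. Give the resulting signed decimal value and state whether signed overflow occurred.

-3573; no overflow

-3631 → 1000111010001
58 → 0000000111010
  1000111010001
+ 0000000111010
= 1001000001011
Result 1001000001011: MSB = 1 → 4619 − 8192 = -3573.
Addends have opposite signs, so signed overflow cannot occur.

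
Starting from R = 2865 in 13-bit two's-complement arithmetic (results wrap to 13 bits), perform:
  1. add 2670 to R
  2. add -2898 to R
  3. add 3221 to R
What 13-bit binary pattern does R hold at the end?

1011011100010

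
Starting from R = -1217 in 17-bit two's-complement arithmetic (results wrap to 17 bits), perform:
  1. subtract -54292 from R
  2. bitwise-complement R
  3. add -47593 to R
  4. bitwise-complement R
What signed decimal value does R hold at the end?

-30404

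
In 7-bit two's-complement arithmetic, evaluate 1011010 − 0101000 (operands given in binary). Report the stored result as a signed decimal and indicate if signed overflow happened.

1011010 = -38 (signed)
0101000 = 40 (signed)
Subtract via negate-and-add: invert 0101000 + 1 = 1011000 (i.e. -40).
  1011010
+ 1011000
= 0110010  (discard carry-out 1)
Result 0110010: MSB = 0 → value 50.
Both addends (after negating the subtrahend) are negative but the stored result is non-negative: signed overflow. The true value -38 − 40 = -78 lies outside [-64, 63].

50; overflow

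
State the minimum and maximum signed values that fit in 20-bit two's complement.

min = -524288, max = 524287

Minimum: −2^19 = -524288.
Maximum: 2^19 − 1 = 524287.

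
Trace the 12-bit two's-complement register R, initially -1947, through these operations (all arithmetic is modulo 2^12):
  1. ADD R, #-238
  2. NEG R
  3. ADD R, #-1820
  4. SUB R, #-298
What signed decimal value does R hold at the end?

663

Start: R = -1947 = 100001100101.
R = -1947 + (-238) = -2185; wraps to 1911 = 011101110111
R = −(1911) = -1911 = 100010001001
R = -1911 + (-1820) = -3731; wraps to 365 = 000101101101
R = 365 − (-298) = 663 = 001010010111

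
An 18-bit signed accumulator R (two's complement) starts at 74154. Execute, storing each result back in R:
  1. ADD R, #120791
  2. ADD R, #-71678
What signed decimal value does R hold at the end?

123267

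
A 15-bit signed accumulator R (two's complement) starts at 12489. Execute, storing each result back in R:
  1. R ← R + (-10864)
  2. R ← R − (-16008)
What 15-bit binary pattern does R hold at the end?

Start: R = 12489 = 011000011001001.
R = 12489 + (-10864) = 1625 = 000011001011001
R = 1625 − (-16008) = 17633; wraps to -15135 = 100010011100001

100010011100001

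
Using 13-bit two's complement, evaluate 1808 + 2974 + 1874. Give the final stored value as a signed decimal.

-1536

1808 + 2974 = 4782 → wraps to -3410 (1001010101110)
-3410 + 1874 = -1536 (1101000000000)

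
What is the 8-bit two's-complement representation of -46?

11010010

|-46| = 46 = 00101110 in 8 bits.
Invert the bits: 11010001. Add 1: 11010010.
Check: 11010010 reads as 210 − 256 = -46.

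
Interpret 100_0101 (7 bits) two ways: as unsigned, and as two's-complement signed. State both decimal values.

Unsigned: 1000101 = 69.
Signed: MSB=1 → 69 − 128 = -59.

unsigned = 69, signed = -59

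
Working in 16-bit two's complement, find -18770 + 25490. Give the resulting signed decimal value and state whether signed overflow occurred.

-18770 → 1011011010101110
25490 → 0110001110010010
  1011011010101110
+ 0110001110010010
= 0001101001000000  (discard carry-out 1)
Result 0001101001000000: MSB = 0 → value 6720.
Addends have opposite signs, so signed overflow cannot occur.

6720; no overflow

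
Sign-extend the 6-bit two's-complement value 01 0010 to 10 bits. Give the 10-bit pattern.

0000010010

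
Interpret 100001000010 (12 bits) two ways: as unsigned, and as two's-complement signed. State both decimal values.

Unsigned: 100001000010 = 2114.
Signed: MSB=1 → 2114 − 4096 = -1982.

unsigned = 2114, signed = -1982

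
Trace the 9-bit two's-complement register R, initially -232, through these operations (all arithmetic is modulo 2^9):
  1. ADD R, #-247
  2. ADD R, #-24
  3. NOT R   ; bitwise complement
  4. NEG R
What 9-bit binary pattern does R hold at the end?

Start: R = -232 = 100011000.
R = -232 + (-247) = -479; wraps to 33 = 000100001
R = 33 + (-24) = 9 = 000001001
R = NOT 000001001 = 111110110 = -10
R = −(-10) = 10 = 000001010

000001010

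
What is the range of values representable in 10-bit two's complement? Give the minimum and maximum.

min = -512, max = 511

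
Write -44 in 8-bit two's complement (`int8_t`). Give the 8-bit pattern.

11010100

|-44| = 44 = 00101100 in 8 bits.
Invert the bits: 11010011. Add 1: 11010100.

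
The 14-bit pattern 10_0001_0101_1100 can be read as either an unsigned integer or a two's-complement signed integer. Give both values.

unsigned = 8540, signed = -7844

Unsigned: 10000101011100 = 8540.
Signed: MSB=1 → 8540 − 16384 = -7844.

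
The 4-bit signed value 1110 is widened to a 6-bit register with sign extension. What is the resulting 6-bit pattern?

111110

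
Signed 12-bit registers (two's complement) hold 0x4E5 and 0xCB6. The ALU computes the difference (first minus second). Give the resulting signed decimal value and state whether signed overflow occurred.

0x4E5 = 010011100101 = 1253 (signed)
0xCB6 = 110010110110 = -842 (signed)
Subtract via negate-and-add: invert 110010110110 + 1 = 001101001010 (i.e. 842).
  010011100101
+ 001101001010
= 100000101111
Result 100000101111: MSB = 1 → 2095 − 4096 = -2001.
Both addends (after negating the subtrahend) are non-negative but the stored result is negative: signed overflow. The true value 1253 − (-842) = 2095 lies outside [-2048, 2047].

-2001; overflow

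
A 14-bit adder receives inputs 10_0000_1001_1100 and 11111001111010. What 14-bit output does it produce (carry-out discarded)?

01111100010110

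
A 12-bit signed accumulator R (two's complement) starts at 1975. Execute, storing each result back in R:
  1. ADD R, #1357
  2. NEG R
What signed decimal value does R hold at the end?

Start: R = 1975 = 011110110111.
R = 1975 + 1357 = 3332; wraps to -764 = 110100000100
R = −(-764) = 764 = 001011111100

764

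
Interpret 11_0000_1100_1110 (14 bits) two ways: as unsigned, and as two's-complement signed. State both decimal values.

Unsigned: 11000011001110 = 12494.
Signed: MSB=1 → 12494 − 16384 = -3890.

unsigned = 12494, signed = -3890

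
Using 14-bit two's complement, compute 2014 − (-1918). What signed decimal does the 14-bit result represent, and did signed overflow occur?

3932; no overflow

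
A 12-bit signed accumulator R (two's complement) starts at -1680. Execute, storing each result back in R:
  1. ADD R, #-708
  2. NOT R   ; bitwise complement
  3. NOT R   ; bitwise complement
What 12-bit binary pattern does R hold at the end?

011010101100

Start: R = -1680 = 100101110000.
R = -1680 + (-708) = -2388; wraps to 1708 = 011010101100
R = NOT 011010101100 = 100101010011 = -1709
R = NOT 100101010011 = 011010101100 = 1708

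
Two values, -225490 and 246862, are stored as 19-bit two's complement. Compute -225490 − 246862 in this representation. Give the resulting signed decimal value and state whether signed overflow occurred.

-225490 → 1001000111100101110
246862 → 0111100010001001110
Subtract via negate-and-add: invert 0111100010001001110 + 1 = 1000011101110110010 (i.e. -246862).
  1001000111100101110
+ 1000011101110110010
= 0001100101011100000  (discard carry-out 1)
Result 0001100101011100000: MSB = 0 → value 51936.
Both addends (after negating the subtrahend) are negative but the stored result is non-negative: signed overflow. The true value -225490 − 246862 = -472352 lies outside [-262144, 262143].

51936; overflow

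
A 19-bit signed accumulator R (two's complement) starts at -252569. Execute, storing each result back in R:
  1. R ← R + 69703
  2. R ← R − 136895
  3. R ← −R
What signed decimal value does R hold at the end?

Start: R = -252569 = 1000010010101100111.
R = -252569 + 69703 = -182866 = 1010011010110101110
R = -182866 − 136895 = -319761; wraps to 204527 = 0110001111011101111
R = −(204527) = -204527 = 1001110000100010001

-204527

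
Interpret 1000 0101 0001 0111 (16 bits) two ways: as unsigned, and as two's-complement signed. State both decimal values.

Unsigned: 1000010100010111 = 34071.
Signed: MSB=1 → 34071 − 65536 = -31465.

unsigned = 34071, signed = -31465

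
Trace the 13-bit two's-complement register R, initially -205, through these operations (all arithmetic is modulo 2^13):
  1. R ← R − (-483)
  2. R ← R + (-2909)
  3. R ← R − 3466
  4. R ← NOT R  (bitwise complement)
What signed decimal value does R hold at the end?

-2096

Start: R = -205 = 1111100110011.
R = -205 − (-483) = 278 = 0000100010110
R = 278 + (-2909) = -2631 = 1010110111001
R = -2631 − 3466 = -6097; wraps to 2095 = 0100000101111
R = NOT 0100000101111 = 1011111010000 = -2096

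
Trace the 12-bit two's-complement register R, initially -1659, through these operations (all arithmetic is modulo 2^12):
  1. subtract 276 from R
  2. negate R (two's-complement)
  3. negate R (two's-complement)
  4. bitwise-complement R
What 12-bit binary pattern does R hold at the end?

011110001110

Start: R = -1659 = 100110000101.
R = -1659 − 276 = -1935 = 100001110001
R = −(-1935) = 1935 = 011110001111
R = −(1935) = -1935 = 100001110001
R = NOT 100001110001 = 011110001110 = 1934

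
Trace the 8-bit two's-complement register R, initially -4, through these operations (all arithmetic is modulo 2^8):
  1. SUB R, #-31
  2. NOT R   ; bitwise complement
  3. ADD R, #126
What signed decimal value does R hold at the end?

98

Start: R = -4 = 11111100.
R = -4 − (-31) = 27 = 00011011
R = NOT 00011011 = 11100100 = -28
R = -28 + 126 = 98 = 01100010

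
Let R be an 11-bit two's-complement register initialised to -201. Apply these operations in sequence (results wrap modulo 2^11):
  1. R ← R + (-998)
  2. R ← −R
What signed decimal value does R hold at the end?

-849

Start: R = -201 = 11100110111.
R = -201 + (-998) = -1199; wraps to 849 = 01101010001
R = −(849) = -849 = 10010101111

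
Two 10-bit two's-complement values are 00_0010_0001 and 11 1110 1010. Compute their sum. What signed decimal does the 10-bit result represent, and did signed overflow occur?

00_0010_0001 → 0000100001 = 33 (signed)
11 1110 1010 → 1111101010 = -22 (signed)
  0000100001
+ 1111101010
= 0000001011  (discard carry-out 1)
Result 0000001011: MSB = 0 → value 11.
Addends have opposite signs, so signed overflow cannot occur.

11; no overflow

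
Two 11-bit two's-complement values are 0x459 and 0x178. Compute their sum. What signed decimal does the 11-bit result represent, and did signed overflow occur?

-559; no overflow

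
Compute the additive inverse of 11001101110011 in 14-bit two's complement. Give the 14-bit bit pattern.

00110010001101

Invert: 00110010001100. Add 1: 00110010001101.
Check: 11001101110011 = -3213, 00110010001101 = 3213.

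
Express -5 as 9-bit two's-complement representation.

111111011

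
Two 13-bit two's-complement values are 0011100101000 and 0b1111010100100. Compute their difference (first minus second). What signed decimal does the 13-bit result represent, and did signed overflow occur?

2180; no overflow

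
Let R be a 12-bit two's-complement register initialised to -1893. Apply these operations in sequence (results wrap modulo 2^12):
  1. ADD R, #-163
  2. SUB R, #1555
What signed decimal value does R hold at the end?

Start: R = -1893 = 100010011011.
R = -1893 + (-163) = -2056; wraps to 2040 = 011111111000
R = 2040 − 1555 = 485 = 000111100101

485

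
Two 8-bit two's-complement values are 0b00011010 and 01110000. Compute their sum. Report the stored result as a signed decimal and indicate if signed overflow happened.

-118; overflow

0b00011010 → 00011010 = 26 (signed)
01110000 = 112 (signed)
  00011010
+ 01110000
= 10001010
Result 10001010: MSB = 1 → 138 − 256 = -118.
Both addends are non-negative but the stored result is negative: signed overflow. The true value 26 + 112 = 138 lies outside [-128, 127].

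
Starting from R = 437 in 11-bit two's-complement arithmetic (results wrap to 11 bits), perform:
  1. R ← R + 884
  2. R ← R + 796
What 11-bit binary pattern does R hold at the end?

Start: R = 437 = 00110110101.
R = 437 + 884 = 1321; wraps to -727 = 10100101001
R = -727 + 796 = 69 = 00001000101

00001000101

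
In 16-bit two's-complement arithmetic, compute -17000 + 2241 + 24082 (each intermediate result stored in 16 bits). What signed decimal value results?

9323

-17000 + 2241 = -14759 (1100011001011001)
-14759 + 24082 = 9323 (0010010001101011)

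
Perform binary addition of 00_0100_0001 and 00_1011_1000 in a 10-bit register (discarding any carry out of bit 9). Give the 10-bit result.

  0001000001
+ 0010111000
= 0011111001

0011111001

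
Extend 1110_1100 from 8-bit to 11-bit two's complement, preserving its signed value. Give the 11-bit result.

MSB of 11101100 is 1; replicate it into the new high bits.
111|11101100 → 11111101100 (still -20).

11111101100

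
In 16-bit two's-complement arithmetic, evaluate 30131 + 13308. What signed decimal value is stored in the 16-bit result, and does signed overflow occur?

30131 → 0111010110110011
13308 → 0011001111111100
  0111010110110011
+ 0011001111111100
= 1010100110101111
Result 1010100110101111: MSB = 1 → 43439 − 65536 = -22097.
Both addends are non-negative but the stored result is negative: signed overflow. The true value 30131 + 13308 = 43439 lies outside [-32768, 32767].

-22097; overflow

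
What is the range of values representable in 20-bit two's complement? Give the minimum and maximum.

min = -524288, max = 524287

Minimum: −2^19 = -524288.
Maximum: 2^19 − 1 = 524287.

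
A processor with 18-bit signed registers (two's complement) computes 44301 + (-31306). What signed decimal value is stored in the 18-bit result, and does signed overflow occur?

12995; no overflow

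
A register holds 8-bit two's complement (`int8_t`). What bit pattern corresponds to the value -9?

11110111

|-9| = 9 = 00001001 in 8 bits.
Invert the bits: 11110110. Add 1: 11110111.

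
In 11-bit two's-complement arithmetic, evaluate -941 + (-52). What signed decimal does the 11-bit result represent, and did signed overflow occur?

-993; no overflow

-941 → 10001010011
-52 → 11111001100
  10001010011
+ 11111001100
= 10000011111  (discard carry-out 1)
Result 10000011111: MSB = 1 → 1055 − 2048 = -993.
Both addends are negative and so is the stored result: no signed overflow.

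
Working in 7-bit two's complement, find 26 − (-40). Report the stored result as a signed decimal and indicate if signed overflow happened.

-62; overflow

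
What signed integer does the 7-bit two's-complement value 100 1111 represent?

MSB is 1, so the value is negative.
Invert: 0110000. Add 1: 0110001 = 49. So the value is −49.

-49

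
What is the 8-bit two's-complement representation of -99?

10011101

|-99| = 99 = 01100011 in 8 bits.
Invert the bits: 10011100. Add 1: 10011101.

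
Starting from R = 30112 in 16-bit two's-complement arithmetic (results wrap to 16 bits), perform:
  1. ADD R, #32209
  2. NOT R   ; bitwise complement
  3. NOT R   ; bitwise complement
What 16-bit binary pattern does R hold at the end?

1111001101110001

Start: R = 30112 = 0111010110100000.
R = 30112 + 32209 = 62321; wraps to -3215 = 1111001101110001
R = NOT 1111001101110001 = 0000110010001110 = 3214
R = NOT 0000110010001110 = 1111001101110001 = -3215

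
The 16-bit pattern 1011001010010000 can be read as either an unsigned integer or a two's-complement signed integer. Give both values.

unsigned = 45712, signed = -19824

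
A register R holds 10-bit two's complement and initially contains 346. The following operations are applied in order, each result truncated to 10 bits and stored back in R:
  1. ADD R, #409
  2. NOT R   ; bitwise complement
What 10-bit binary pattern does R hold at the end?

0100001100

Start: R = 346 = 0101011010.
R = 346 + 409 = 755; wraps to -269 = 1011110011
R = NOT 1011110011 = 0100001100 = 268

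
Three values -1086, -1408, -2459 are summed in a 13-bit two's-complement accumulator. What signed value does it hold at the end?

3239

-1086 + (-1408) = -2494 (1011001000010)
-2494 + (-2459) = -4953 → wraps to 3239 (0110010100111)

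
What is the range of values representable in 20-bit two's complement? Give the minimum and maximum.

Minimum: −2^19 = -524288.
Maximum: 2^19 − 1 = 524287.

min = -524288, max = 524287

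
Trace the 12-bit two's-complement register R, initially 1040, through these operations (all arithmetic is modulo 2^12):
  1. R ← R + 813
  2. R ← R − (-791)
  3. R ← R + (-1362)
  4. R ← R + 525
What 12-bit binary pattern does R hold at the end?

Start: R = 1040 = 010000010000.
R = 1040 + 813 = 1853 = 011100111101
R = 1853 − (-791) = 2644; wraps to -1452 = 101001010100
R = -1452 + (-1362) = -2814; wraps to 1282 = 010100000010
R = 1282 + 525 = 1807 = 011100001111

011100001111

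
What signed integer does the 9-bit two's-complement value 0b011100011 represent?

227

MSB is 0, so the value is non-negative: 011100011 = 227.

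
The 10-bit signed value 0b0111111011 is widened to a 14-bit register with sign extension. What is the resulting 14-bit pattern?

MSB of 0111111011 is 0; replicate it into the new high bits.
0000|0111111011 → 00000111111011 (still 507).

00000111111011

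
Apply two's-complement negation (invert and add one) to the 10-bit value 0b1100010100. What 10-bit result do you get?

Invert: 0011101011. Add 1: 0011101100.

0011101100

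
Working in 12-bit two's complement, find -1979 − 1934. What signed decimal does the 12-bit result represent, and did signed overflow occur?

183; overflow

-1979 → 100001000101
1934 → 011110001110
Subtract via negate-and-add: invert 011110001110 + 1 = 100001110010 (i.e. -1934).
  100001000101
+ 100001110010
= 000010110111  (discard carry-out 1)
Result 000010110111: MSB = 0 → value 183.
Both addends (after negating the subtrahend) are negative but the stored result is non-negative: signed overflow. The true value -1979 − 1934 = -3913 lies outside [-2048, 2047].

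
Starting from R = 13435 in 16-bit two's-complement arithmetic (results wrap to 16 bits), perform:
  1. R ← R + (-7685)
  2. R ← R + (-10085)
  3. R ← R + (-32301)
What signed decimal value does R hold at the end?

Start: R = 13435 = 0011010001111011.
R = 13435 + (-7685) = 5750 = 0001011001110110
R = 5750 + (-10085) = -4335 = 1110111100010001
R = -4335 + (-32301) = -36636; wraps to 28900 = 0111000011100100

28900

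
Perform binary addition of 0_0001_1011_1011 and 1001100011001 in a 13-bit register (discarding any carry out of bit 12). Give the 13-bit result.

1010011010100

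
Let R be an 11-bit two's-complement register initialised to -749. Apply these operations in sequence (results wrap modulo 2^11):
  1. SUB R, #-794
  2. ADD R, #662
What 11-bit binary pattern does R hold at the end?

01011000011

Start: R = -749 = 10100010011.
R = -749 − (-794) = 45 = 00000101101
R = 45 + 662 = 707 = 01011000011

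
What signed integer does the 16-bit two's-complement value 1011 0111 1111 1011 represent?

MSB is 1, so the value is negative.
Unsigned reading: 47099. Subtract 2^16 = 65536: 47099 − 65536 = -18437.

-18437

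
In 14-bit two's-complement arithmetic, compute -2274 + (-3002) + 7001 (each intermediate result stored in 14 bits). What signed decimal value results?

-2274 + (-3002) = -5276 (10101101100100)
-5276 + 7001 = 1725 (00011010111101)

1725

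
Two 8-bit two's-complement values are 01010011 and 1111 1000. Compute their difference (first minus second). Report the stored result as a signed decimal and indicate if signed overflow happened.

91; no overflow

01010011 = 83 (signed)
1111 1000 → 11111000 = -8 (signed)
Subtract via negate-and-add: invert 11111000 + 1 = 00001000 (i.e. 8).
  01010011
+ 00001000
= 01011011
Result 01011011: MSB = 0 → value 91.
Both addends (after negating the subtrahend) are non-negative and so is the stored result: no signed overflow.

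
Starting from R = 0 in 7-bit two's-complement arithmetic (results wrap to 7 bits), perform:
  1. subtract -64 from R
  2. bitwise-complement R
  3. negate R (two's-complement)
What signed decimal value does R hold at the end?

Start: R = 0 = 0000000.
R = 0 − (-64) = 64; wraps to -64 = 1000000
R = NOT 1000000 = 0111111 = 63
R = −(63) = -63 = 1000001

-63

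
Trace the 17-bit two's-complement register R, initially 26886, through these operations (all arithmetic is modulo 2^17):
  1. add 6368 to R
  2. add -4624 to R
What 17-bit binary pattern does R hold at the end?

00110111111010110

Start: R = 26886 = 00110100100000110.
R = 26886 + 6368 = 33254 = 01000000111100110
R = 33254 + (-4624) = 28630 = 00110111111010110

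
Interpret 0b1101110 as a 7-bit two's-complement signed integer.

-18

MSB is 1, so the value is negative.
Invert: 0010001. Add 1: 0010010 = 18. So the value is −18.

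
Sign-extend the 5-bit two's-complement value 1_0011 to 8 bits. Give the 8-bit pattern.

MSB of 10011 is 1; replicate it into the new high bits.
111|10011 → 11110011 (still -13).

11110011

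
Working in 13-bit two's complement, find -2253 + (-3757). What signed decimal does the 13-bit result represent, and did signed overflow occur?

2182; overflow

-2253 → 1011100110011
-3757 → 1000101010011
  1011100110011
+ 1000101010011
= 0100010000110  (discard carry-out 1)
Result 0100010000110: MSB = 0 → value 2182.
Both addends are negative but the stored result is non-negative: signed overflow. The true value -2253 + (-3757) = -6010 lies outside [-4096, 4095].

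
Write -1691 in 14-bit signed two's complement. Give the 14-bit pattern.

|-1691| = 1691 = 00011010011011 in 14 bits.
Invert the bits: 11100101100100. Add 1: 11100101100101.

11100101100101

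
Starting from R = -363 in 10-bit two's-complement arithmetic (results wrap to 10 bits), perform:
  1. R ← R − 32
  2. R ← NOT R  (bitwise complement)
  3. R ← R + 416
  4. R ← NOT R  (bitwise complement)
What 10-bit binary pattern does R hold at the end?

Start: R = -363 = 1010010101.
R = -363 − 32 = -395 = 1001110101
R = NOT 1001110101 = 0110001010 = 394
R = 394 + 416 = 810; wraps to -214 = 1100101010
R = NOT 1100101010 = 0011010101 = 213

0011010101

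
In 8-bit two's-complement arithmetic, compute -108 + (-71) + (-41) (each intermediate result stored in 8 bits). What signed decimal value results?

-108 + (-71) = -179 → wraps to 77 (01001101)
77 + (-41) = 36 (00100100)

36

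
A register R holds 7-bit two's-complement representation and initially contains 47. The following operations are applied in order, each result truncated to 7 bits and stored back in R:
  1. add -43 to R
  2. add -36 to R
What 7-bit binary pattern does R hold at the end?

1100000

Start: R = 47 = 0101111.
R = 47 + (-43) = 4 = 0000100
R = 4 + (-36) = -32 = 1100000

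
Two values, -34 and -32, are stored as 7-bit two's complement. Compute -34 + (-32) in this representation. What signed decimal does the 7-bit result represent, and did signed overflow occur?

62; overflow

-34 → 1011110
-32 → 1100000
  1011110
+ 1100000
= 0111110  (discard carry-out 1)
Result 0111110: MSB = 0 → value 62.
Both addends are negative but the stored result is non-negative: signed overflow. The true value -34 + (-32) = -66 lies outside [-64, 63].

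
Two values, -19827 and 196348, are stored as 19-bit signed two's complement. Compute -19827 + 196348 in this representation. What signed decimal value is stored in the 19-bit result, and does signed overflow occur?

-19827 → 1111011001010001101
196348 → 0101111111011111100
  1111011001010001101
+ 0101111111011111100
= 0101011000110001001  (discard carry-out 1)
Result 0101011000110001001: MSB = 0 → value 176521.
Addends have opposite signs, so signed overflow cannot occur.

176521; no overflow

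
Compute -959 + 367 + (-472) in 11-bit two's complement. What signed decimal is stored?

-959 + 367 = -592 (10110110000)
-592 + (-472) = -1064 → wraps to 984 (01111011000)

984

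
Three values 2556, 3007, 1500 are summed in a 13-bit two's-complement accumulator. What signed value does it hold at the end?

-1129

2556 + 3007 = 5563 → wraps to -2629 (1010110111011)
-2629 + 1500 = -1129 (1101110010111)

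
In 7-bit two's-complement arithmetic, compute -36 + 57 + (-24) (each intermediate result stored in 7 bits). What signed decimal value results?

-36 + 57 = 21 (0010101)
21 + (-24) = -3 (1111101)

-3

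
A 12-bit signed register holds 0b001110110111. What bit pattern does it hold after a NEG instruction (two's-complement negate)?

Invert: 110001001000. Add 1: 110001001001.

110001001001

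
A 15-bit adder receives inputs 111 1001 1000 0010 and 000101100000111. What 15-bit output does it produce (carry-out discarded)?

000010010001001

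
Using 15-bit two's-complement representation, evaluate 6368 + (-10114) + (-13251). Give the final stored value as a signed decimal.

15771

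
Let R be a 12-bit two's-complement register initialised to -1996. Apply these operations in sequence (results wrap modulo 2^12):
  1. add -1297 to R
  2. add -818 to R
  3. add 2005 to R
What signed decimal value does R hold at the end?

Start: R = -1996 = 100000110100.
R = -1996 + (-1297) = -3293; wraps to 803 = 001100100011
R = 803 + (-818) = -15 = 111111110001
R = -15 + 2005 = 1990 = 011111000110

1990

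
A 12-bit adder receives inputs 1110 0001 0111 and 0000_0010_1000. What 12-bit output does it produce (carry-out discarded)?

111000111111

  111000010111
+ 000000101000
= 111000111111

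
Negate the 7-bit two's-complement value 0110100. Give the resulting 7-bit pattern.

Invert: 1001011. Add 1: 1001100.
Check: 0110100 = 52, 1001100 = -52.

1001100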